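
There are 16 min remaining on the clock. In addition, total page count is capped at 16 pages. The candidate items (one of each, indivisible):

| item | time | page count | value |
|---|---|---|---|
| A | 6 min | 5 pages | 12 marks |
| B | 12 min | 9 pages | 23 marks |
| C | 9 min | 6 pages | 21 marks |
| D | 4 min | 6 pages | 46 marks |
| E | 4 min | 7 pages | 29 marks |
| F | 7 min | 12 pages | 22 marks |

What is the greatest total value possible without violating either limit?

Feasible sets respecting both limits:
- D+E: time 8, page count 13, value 75
- B+D: time 16, page count 15, value 69
- C+D: time 13, page count 12, value 67
Best: 75 marks.

75 marks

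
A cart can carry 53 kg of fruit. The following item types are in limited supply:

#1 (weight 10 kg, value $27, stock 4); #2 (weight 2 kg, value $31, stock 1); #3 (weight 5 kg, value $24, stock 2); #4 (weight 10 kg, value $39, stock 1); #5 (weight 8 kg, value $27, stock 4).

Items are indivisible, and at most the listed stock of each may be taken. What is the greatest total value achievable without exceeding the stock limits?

Best selections within weight 53 and stock limits:
- 1×#2 + 1×#3 + 1×#4 + 4×#5: weight 49, value 202
- 1×#1 + 1×#2 + 1×#3 + 1×#4 + 3×#5: weight 51, value 202
- 2×#1 + 1×#2 + 1×#3 + 1×#4 + 2×#5: weight 53, value 202
- 1×#2 + 2×#3 + 1×#4 + 3×#5: weight 46, value 199
Best: $202.

$202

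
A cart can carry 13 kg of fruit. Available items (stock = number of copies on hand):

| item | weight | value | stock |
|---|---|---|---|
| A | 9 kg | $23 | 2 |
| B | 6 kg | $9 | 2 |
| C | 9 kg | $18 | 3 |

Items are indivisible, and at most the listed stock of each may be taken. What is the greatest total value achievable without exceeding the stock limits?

Top feasible selections:
- 1×A: weight 9, value 23
- 1×C: weight 9, value 18
- 2×B: weight 12, value 18
- 1×B: weight 6, value 9
Best: $23.

$23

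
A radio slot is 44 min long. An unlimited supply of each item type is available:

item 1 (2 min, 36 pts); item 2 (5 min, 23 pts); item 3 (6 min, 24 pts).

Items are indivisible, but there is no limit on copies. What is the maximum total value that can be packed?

Best value-per-unit is item 1 at 36/2, and filling with it alone uses duration 22×2=44. No mix of the others beats 22×36 = 792.

792 pts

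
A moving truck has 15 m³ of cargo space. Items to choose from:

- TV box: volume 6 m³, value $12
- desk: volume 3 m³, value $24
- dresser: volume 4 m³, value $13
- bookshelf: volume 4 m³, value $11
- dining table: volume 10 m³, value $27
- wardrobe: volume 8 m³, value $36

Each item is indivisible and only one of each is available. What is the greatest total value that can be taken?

$73

Check high-value combinations within 15 m³:
- desk+dresser+wardrobe: volume 3+4+8=15, value 24+13+36=73
- desk+bookshelf+wardrobe: volume 3+4+8=15, value 24+11+36=71
- desk+wardrobe: volume 3+8=11, value 24+36=60
- desk+dining table: volume 3+10=13, value 24+27=51
Best: $73.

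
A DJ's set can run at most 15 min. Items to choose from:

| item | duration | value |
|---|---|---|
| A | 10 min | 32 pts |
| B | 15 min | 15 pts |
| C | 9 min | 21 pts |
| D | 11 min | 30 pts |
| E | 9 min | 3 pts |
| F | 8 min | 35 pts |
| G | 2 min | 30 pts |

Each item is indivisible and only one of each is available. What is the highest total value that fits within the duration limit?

Check high-value combinations within 15 min:
- F+G: duration 8+2=10, value 35+30=65
- A+G: duration 10+2=12, value 32+30=62
- D+G: duration 11+2=13, value 30+30=60
- C+G: duration 9+2=11, value 21+30=51
- F: duration 8, value 35
Best: 65 pts.

65 pts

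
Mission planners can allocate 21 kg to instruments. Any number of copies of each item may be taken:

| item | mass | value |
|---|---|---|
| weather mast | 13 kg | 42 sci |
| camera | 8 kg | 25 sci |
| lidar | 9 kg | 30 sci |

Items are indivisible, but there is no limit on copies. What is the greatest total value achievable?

67 sci

Best value-per-unit is lidar at 30/9; filling with it alone gives 2×30 = 60.
Optimal mix: 1×weather mast + 1×camera → mass 21, value 67.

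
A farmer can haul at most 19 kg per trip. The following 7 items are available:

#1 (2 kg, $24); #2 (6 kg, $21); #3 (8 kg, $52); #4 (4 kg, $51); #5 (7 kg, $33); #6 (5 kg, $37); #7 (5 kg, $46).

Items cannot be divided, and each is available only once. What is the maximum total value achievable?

This is a 0/1 knapsack; check combinations near the capacity.
- #1+#3+#4+#7: weight 2+8+4+5=19, value 24+52+51+46=173
- #1+#3+#4+#6: weight 2+8+4+5=19, value 24+52+51+37=164
- #1+#4+#6+#7: weight 2+4+5+5=16, value 24+51+37+46=158
Best: $173.

$173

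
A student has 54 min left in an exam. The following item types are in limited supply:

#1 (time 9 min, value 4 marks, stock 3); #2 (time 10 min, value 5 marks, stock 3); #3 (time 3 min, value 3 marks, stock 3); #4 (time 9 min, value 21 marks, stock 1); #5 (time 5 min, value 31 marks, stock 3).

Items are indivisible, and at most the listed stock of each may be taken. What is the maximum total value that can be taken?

133 marks

Top feasible selections:
- 2×#2 + 3×#3 + 1×#4 + 3×#5: time 53, value 133
- 1×#1 + 1×#2 + 3×#3 + 1×#4 + 3×#5: time 52, value 132
- 2×#1 + 3×#3 + 1×#4 + 3×#5: time 51, value 131
Best: 133 marks.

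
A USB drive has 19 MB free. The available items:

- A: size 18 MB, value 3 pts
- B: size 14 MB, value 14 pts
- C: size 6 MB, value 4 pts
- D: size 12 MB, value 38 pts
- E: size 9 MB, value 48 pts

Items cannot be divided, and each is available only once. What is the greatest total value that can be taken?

52 pts

Check high-value combinations within 19 MB:
- C+E: size 6+9=15, value 4+48=52
- E: size 9, value 48
- C+D: size 6+12=18, value 4+38=42
- D: size 12, value 38
- B: size 14, value 14
Best: 52 pts.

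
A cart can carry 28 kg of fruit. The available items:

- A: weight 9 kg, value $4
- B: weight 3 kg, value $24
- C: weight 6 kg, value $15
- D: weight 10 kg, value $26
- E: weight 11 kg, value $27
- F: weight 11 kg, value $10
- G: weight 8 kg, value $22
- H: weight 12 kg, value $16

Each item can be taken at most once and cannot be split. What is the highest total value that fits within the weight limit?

$88

This is a 0/1 knapsack; check combinations near the capacity.
- B+C+E+G: weight 3+6+11+8=28, value 24+15+27+22=88
- B+C+D+G: weight 3+6+10+8=27, value 24+15+26+22=87
- B+D+E: weight 3+10+11=24, value 24+26+27=77
- B+E+G: weight 3+11+8=22, value 24+27+22=73
Best: $88.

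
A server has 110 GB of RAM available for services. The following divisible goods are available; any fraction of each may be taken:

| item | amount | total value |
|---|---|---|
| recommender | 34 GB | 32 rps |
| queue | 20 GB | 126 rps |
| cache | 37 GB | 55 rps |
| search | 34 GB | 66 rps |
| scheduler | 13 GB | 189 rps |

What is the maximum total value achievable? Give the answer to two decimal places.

Take in order of value per unit:
- scheduler (189/13 per unit): all 13 → value 189, running total 189.00
- queue (126/20 per unit): all 20 → value 126, running total 315.00
- search (66/34 per unit): all 34 → value 66, running total 381.00
- cache (55/37 per unit): all 37 → value 55, running total 436.00
- recommender (32/34 per unit): 6 of 34 → value 6×32/34 = 5.6471, running total 441.65
Total 441.65.

441.65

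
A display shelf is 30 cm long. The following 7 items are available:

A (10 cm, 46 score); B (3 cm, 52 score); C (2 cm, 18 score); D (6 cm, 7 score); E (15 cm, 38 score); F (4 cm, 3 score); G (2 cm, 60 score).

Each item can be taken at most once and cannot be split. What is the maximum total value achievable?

Check high-value combinations within 30 cm:
- A+B+E+G: length 10+3+15+2=30, value 46+52+38+60=196
- A+B+C+D+F+G: length 10+3+2+6+4+2=27, value 46+52+18+7+3+60=186
- A+B+C+D+G: length 10+3+2+6+2=23, value 46+52+18+7+60=183
Best: 196 score.

196 score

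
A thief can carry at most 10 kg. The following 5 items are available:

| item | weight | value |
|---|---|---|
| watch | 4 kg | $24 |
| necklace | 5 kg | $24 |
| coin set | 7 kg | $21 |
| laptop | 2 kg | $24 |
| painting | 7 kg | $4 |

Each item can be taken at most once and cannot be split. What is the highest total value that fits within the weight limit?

Check high-value combinations within 10 kg:
- watch+laptop: weight 4+2=6, value 24+24=48
- necklace+laptop: weight 5+2=7, value 24+24=48
- watch+necklace: weight 4+5=9, value 24+24=48
- coin set+laptop: weight 7+2=9, value 21+24=45
Best: $48.

$48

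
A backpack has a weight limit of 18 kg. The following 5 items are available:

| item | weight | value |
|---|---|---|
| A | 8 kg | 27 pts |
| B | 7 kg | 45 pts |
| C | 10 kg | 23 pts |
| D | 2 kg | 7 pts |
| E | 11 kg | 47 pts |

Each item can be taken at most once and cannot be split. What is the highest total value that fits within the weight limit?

92 pts

This is a 0/1 knapsack; check combinations near the capacity.
- B+E: weight 7+11=18, value 45+47=92
- A+B+D: weight 8+7+2=17, value 27+45+7=79
- A+B: weight 8+7=15, value 27+45=72
- B+C: weight 7+10=17, value 45+23=68
- D+E: weight 2+11=13, value 7+47=54
Best: 92 pts.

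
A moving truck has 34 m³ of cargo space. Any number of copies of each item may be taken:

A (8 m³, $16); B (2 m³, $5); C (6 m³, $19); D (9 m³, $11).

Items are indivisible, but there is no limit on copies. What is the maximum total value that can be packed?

$105

Best value-per-unit is C at 19/6; filling with it alone gives 5×19 = 95.
Optimal mix: 2×B + 5×C → volume 34, value 105.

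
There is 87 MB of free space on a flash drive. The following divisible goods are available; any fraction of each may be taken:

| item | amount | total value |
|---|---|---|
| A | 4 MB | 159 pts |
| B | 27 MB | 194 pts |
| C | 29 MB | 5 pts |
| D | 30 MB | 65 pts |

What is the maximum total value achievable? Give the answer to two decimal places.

Take in order of value per unit:
- A (159/4 per unit): all 4 → value 159, running total 159.00
- B (194/27 per unit): all 27 → value 194, running total 353.00
- D (65/30 per unit): all 30 → value 65, running total 418.00
- C (5/29 per unit): 26 of 29 → value 26×5/29 = 4.4828, running total 422.48
Total 422.48.

422.48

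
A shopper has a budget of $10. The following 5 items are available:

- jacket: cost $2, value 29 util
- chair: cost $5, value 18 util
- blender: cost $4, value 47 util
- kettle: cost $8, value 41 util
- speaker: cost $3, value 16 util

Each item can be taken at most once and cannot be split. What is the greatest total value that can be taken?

92 util

Check high-value combinations within $10:
- jacket+blender+speaker: cost 2+4+3=9, value 29+47+16=92
- jacket+blender: cost 2+4=6, value 29+47=76
- jacket+kettle: cost 2+8=10, value 29+41=70
Best: 92 util.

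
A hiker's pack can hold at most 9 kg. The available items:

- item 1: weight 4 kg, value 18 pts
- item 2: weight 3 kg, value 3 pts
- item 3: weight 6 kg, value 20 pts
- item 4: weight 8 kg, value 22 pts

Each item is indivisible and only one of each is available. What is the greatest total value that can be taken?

23 pts

Check high-value combinations within 9 kg:
- item 2+item 3: weight 3+6=9, value 3+20=23
- item 4: weight 8, value 22
- item 1+item 2: weight 4+3=7, value 18+3=21
- item 3: weight 6, value 20
- item 1: weight 4, value 18
Best: 23 pts.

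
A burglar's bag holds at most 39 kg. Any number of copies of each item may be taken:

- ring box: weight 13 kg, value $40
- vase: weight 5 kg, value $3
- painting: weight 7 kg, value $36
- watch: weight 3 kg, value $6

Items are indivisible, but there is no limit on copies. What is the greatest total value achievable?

Best value-per-unit is painting at 36/7; filling with it alone gives 5×36 = 180.
Optimal mix: 5×painting + 1×watch → weight 38, value 186.

$186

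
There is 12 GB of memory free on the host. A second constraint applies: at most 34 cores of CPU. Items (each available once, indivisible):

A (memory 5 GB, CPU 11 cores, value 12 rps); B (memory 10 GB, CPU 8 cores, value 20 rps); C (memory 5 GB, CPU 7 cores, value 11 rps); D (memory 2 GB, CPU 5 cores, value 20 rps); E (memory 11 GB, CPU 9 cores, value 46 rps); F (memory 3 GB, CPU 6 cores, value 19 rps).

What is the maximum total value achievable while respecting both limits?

51 rps

Feasible sets respecting both limits:
- A+D+F: memory 10, CPU 22, value 51
- C+D+F: memory 10, CPU 18, value 50
- E: memory 11, CPU 9, value 46
- A+C+D: memory 12, CPU 23, value 43
Best: 51 rps.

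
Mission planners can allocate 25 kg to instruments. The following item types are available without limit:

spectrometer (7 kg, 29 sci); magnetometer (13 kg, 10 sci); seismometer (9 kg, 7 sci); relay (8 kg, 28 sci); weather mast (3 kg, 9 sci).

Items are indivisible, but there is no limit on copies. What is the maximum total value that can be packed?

Best value-per-unit is spectrometer at 29/7; filling with it alone gives 3×29 = 87.
Optimal mix: 3×spectrometer + 1×weather mast → mass 24, value 96.

96 sci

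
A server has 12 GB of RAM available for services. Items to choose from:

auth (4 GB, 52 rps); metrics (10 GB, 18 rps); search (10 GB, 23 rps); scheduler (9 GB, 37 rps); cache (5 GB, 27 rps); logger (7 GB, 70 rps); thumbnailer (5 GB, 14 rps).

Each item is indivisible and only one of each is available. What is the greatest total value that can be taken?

122 rps

This is a 0/1 knapsack; check combinations near the capacity.
- auth+logger: memory 4+7=11, value 52+70=122
- cache+logger: memory 5+7=12, value 27+70=97
- logger+thumbnailer: memory 7+5=12, value 70+14=84
- auth+cache: memory 4+5=9, value 52+27=79
Best: 122 rps.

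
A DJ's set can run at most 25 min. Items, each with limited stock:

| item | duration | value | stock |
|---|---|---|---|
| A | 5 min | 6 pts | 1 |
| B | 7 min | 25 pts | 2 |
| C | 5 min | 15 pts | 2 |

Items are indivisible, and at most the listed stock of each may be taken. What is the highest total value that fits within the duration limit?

Top feasible selections:
- 2×B + 2×C: duration 24, value 80
- 1×A + 2×B + 1×C: duration 24, value 71
- 2×B + 1×C: duration 19, value 65
Best: 80 pts.

80 pts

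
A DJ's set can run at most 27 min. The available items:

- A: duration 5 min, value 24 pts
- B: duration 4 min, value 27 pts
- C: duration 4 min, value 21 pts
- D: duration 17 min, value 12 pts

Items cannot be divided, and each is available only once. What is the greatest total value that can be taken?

72 pts

Check high-value combinations within 27 min:
- A+B+C: duration 5+4+4=13, value 24+27+21=72
- A+B+D: duration 5+4+17=26, value 24+27+12=63
- B+C+D: duration 4+4+17=25, value 27+21+12=60
- A+C+D: duration 5+4+17=26, value 24+21+12=57
- A+B: duration 5+4=9, value 24+27=51
Best: 72 pts.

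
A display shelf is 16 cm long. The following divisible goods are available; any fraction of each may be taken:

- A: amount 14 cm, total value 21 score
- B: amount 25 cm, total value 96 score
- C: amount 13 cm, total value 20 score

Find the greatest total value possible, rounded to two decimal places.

Take in order of value per unit:
- B (96/25 per unit): 16 of 25 → value 16×96/25 = 61.4400, running total 61.44
Total 61.44.

61.44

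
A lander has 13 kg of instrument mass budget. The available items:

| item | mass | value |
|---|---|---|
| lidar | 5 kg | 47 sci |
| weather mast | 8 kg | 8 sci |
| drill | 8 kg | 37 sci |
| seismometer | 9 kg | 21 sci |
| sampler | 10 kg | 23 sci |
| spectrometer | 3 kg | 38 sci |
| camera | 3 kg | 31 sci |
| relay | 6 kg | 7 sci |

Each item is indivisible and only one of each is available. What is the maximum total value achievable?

Check high-value combinations within 13 kg:
- lidar+spectrometer+camera: mass 5+3+3=11, value 47+38+31=116
- lidar+spectrometer: mass 5+3=8, value 47+38=85
- lidar+drill: mass 5+8=13, value 47+37=84
- lidar+camera: mass 5+3=8, value 47+31=78
- spectrometer+camera+relay: mass 3+3+6=12, value 38+31+7=76
Best: 116 sci.

116 sci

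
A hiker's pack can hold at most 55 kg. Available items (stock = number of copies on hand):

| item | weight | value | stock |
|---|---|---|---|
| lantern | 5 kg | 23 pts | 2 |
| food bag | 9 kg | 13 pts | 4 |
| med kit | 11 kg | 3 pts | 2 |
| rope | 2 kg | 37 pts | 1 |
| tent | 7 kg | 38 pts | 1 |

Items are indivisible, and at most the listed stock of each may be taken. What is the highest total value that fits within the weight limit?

173 pts

Best selections within weight 55 and stock limits:
- 2×lantern + 4×food bag + 1×rope + 1×tent: weight 55, value 173
- 2×lantern + 3×food bag + 1×rope + 1×tent: weight 46, value 160
- 2×lantern + 2×food bag + 1×med kit + 1×rope + 1×tent: weight 48, value 150
Best: 173 pts.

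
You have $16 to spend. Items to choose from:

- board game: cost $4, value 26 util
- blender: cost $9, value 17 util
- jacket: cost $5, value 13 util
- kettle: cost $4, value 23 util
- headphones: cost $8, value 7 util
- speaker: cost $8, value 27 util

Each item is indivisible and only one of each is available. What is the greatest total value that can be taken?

76 util

Check high-value combinations within $16:
- board game+kettle+speaker: cost 4+4+8=16, value 26+23+27=76
- board game+jacket+kettle: cost 4+5+4=13, value 26+13+23=62
- board game+kettle+headphones: cost 4+4+8=16, value 26+23+7=56
Best: 76 util.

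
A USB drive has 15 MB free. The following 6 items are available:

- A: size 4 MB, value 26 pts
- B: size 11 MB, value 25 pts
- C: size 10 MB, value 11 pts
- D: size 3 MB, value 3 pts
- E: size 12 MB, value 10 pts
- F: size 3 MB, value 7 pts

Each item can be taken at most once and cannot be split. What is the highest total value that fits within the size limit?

51 pts

Check high-value combinations within 15 MB:
- A+B: size 4+11=15, value 26+25=51
- A+C: size 4+10=14, value 26+11=37
- A+D+F: size 4+3+3=10, value 26+3+7=36
Best: 51 pts.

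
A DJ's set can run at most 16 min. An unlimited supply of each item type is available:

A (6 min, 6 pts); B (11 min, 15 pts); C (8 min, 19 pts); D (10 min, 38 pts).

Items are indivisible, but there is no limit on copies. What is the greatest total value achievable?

Best value-per-unit is D at 38/10; filling with it alone gives 1×38 = 38.
Optimal mix: 1×A + 1×D → duration 16, value 44.

44 pts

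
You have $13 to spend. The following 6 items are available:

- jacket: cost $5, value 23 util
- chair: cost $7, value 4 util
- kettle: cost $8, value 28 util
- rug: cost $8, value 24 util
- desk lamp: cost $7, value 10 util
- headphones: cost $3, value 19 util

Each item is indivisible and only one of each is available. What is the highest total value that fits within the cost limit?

Check high-value combinations within $13:
- jacket+kettle: cost 5+8=13, value 23+28=51
- kettle+headphones: cost 8+3=11, value 28+19=47
- jacket+rug: cost 5+8=13, value 23+24=47
- rug+headphones: cost 8+3=11, value 24+19=43
- jacket+headphones: cost 5+3=8, value 23+19=42
Best: 51 util.

51 util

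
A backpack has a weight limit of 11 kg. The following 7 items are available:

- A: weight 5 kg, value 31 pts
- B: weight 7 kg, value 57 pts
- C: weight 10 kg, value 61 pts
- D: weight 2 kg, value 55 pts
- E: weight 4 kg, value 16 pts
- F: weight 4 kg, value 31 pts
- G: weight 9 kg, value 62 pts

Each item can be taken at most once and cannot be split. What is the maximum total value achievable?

This is a 0/1 knapsack; check combinations near the capacity.
- A+D+F: weight 5+2+4=11, value 31+55+31=117
- D+G: weight 2+9=11, value 55+62=117
- B+D: weight 7+2=9, value 57+55=112
- D+E+F: weight 2+4+4=10, value 55+16+31=102
- A+D+E: weight 5+2+4=11, value 31+55+16=102
Best: 117 pts.

117 pts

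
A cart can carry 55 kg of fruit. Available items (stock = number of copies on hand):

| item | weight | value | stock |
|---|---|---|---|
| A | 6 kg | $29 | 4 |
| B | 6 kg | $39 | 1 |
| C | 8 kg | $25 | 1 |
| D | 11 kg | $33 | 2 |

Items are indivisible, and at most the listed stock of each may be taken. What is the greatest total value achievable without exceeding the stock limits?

Best selections within weight 55 and stock limits:
- 4×A + 1×B + 2×D: weight 52, value 221
- 3×A + 1×B + 1×C + 2×D: weight 54, value 217
Best: $221.

$221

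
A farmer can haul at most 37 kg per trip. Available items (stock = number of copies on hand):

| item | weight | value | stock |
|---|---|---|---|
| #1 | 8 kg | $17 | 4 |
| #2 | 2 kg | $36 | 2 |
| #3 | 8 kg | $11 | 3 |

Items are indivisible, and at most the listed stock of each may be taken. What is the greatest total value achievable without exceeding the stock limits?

Top feasible selections:
- 4×#1 + 2×#2: weight 36, value 140
- 3×#1 + 2×#2 + 1×#3: weight 36, value 134
- 2×#1 + 2×#2 + 2×#3: weight 36, value 128
- 3×#1 + 2×#2: weight 28, value 123
Best: $140.

$140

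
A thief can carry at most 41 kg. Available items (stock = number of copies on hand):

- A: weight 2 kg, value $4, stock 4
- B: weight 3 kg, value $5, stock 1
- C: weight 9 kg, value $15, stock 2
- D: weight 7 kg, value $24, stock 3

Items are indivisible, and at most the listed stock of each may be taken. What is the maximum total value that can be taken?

Best selections within weight 41 and stock limits:
- 4×A + 1×B + 1×C + 3×D: weight 41, value 108
- 1×A + 2×C + 3×D: weight 41, value 106
- 3×A + 1×B + 1×C + 3×D: weight 39, value 104
- 4×A + 1×C + 3×D: weight 38, value 103
Best: $108.

$108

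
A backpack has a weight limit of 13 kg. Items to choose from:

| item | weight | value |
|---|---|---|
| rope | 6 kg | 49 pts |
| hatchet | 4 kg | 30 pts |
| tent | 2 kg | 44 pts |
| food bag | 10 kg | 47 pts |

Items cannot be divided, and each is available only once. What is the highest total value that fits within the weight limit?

123 pts

Check high-value combinations within 13 kg:
- rope+hatchet+tent: weight 6+4+2=12, value 49+30+44=123
- rope+tent: weight 6+2=8, value 49+44=93
- tent+food bag: weight 2+10=12, value 44+47=91
Best: 123 pts.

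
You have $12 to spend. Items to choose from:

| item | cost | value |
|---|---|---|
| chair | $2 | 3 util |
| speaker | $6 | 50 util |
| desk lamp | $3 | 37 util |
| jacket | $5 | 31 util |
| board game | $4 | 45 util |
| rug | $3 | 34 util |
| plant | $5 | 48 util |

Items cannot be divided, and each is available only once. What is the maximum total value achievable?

130 util

This is a 0/1 knapsack; check combinations near the capacity.
- desk lamp+board game+plant: cost 3+4+5=12, value 37+45+48=130
- board game+rug+plant: cost 4+3+5=12, value 45+34+48=127
- speaker+desk lamp+rug: cost 6+3+3=12, value 50+37+34=121
- desk lamp+rug+plant: cost 3+3+5=11, value 37+34+48=119
Best: 130 util.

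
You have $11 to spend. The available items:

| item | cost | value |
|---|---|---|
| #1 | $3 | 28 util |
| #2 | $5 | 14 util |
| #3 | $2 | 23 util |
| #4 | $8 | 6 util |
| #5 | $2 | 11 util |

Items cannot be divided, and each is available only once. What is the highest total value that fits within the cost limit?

65 util

Check high-value combinations within $11:
- #1+#2+#3: cost 3+5+2=10, value 28+14+23=65
- #1+#3+#5: cost 3+2+2=7, value 28+23+11=62
- #1+#2+#5: cost 3+5+2=10, value 28+14+11=53
- #1+#3: cost 3+2=5, value 28+23=51
- #2+#3+#5: cost 5+2+2=9, value 14+23+11=48
Best: 65 util.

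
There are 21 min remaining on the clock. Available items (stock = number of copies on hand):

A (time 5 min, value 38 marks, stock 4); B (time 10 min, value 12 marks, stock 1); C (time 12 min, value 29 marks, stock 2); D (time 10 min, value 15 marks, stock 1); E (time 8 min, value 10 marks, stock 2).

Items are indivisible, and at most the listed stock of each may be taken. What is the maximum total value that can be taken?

Top feasible selections:
- 4×A: time 20, value 152
- 3×A: time 15, value 114
- 2×A + 1×D: time 20, value 91
- 2×A + 1×B: time 20, value 88
Best: 152 marks.

152 marks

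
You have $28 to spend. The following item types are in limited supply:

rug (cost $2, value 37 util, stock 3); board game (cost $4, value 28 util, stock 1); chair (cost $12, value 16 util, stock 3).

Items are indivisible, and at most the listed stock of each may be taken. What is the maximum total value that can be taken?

155 util

Best selections within cost 28 and stock limits:
- 3×rug + 1×board game + 1×chair: cost 22, value 155
- 3×rug + 1×board game: cost 10, value 139
Best: 155 util.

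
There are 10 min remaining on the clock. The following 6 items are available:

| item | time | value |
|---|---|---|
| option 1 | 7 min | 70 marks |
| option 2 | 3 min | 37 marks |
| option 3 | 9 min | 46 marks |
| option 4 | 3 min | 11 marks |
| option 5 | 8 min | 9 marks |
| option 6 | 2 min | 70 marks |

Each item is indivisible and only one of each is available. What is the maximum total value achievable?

Check high-value combinations within 10 min:
- option 1+option 6: time 7+2=9, value 70+70=140
- option 2+option 4+option 6: time 3+3+2=8, value 37+11+70=118
- option 2+option 6: time 3+2=5, value 37+70=107
Best: 140 marks.

140 marks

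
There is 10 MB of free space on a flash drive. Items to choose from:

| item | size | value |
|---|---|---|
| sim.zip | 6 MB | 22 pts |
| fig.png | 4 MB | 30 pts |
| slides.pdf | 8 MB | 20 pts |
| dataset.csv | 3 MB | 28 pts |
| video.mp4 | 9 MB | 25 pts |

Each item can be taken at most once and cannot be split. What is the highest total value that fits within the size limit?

58 pts

Check high-value combinations within 10 MB:
- fig.png+dataset.csv: size 4+3=7, value 30+28=58
- sim.zip+fig.png: size 6+4=10, value 22+30=52
- sim.zip+dataset.csv: size 6+3=9, value 22+28=50
Best: 58 pts.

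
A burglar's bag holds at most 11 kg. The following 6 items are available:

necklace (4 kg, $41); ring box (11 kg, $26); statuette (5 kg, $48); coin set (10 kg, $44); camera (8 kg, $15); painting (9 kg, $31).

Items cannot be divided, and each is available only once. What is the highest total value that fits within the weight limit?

Check high-value combinations within 11 kg:
- necklace+statuette: weight 4+5=9, value 41+48=89
- statuette: weight 5, value 48
- coin set: weight 10, value 44
Best: $89.

$89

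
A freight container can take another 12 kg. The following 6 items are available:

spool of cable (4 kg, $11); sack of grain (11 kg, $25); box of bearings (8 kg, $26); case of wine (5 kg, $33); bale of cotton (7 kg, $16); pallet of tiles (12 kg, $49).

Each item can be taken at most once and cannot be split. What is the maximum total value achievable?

$49

Check high-value combinations within 12 kg:
- case of wine+bale of cotton: weight 5+7=12, value 33+16=49
- pallet of tiles: weight 12, value 49
- spool of cable+case of wine: weight 4+5=9, value 11+33=44
- spool of cable+box of bearings: weight 4+8=12, value 11+26=37
Best: $49.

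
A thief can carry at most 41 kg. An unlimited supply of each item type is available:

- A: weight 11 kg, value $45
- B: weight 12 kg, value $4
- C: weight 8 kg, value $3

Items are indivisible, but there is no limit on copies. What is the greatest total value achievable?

$138

Best value-per-unit is A at 45/11; filling with it alone gives 3×45 = 135.
Optimal mix: 3×A + 1×C → weight 41, value 138.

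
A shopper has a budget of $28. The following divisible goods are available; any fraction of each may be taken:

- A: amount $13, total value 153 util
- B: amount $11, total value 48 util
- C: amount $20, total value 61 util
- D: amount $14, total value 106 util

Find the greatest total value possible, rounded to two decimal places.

Take in order of value per unit:
- A (153/13 per unit): all 13 → value 153, running total 153.00
- D (106/14 per unit): all 14 → value 106, running total 259.00
- B (48/11 per unit): 1 of 11 → value 1×48/11 = 4.3636, running total 263.36
Total 263.36.

263.36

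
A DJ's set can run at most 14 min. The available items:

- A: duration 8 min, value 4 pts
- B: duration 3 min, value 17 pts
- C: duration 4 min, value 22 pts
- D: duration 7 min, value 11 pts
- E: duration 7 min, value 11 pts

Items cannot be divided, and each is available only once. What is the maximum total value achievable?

50 pts

Check high-value combinations within 14 min:
- B+C+D: duration 3+4+7=14, value 17+22+11=50
- B+C+E: duration 3+4+7=14, value 17+22+11=50
- B+C: duration 3+4=7, value 17+22=39
Best: 50 pts.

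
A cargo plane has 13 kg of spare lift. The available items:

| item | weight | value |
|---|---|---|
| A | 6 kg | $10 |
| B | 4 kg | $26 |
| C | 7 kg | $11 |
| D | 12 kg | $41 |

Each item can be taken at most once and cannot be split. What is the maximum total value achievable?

Check high-value combinations within 13 kg:
- D: weight 12, value 41
- B+C: weight 4+7=11, value 26+11=37
- A+B: weight 6+4=10, value 10+26=36
- B: weight 4, value 26
- A+C: weight 6+7=13, value 10+11=21
Best: $41.

$41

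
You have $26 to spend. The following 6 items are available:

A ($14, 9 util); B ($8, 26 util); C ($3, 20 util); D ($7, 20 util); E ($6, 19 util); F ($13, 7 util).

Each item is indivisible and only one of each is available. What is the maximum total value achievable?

85 util

Check high-value combinations within $26:
- B+C+D+E: cost 8+3+7+6=24, value 26+20+20+19=85
- B+C+D: cost 8+3+7=18, value 26+20+20=66
- B+C+E: cost 8+3+6=17, value 26+20+19=65
- B+D+E: cost 8+7+6=21, value 26+20+19=65
- C+D+E: cost 3+7+6=16, value 20+20+19=59
Best: 85 util.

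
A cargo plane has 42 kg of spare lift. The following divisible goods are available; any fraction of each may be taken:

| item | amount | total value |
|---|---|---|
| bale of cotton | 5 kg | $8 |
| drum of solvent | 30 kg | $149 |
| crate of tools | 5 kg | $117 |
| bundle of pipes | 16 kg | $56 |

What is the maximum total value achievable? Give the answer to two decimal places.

290.50

Take in order of value per unit:
- crate of tools (117/5 per unit): all 5 → value 117, running total 117.00
- drum of solvent (149/30 per unit): all 30 → value 149, running total 266.00
- bundle of pipes (56/16 per unit): 7 of 16 → value 7×56/16 = 24.5000, running total 290.50
Total 290.50.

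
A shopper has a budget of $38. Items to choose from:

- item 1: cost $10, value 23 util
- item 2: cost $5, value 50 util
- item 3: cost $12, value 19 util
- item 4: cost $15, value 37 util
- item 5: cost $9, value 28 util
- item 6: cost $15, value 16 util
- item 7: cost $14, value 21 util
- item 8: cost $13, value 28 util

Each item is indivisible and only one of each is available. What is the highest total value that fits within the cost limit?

Check high-value combinations within $38:
- item 1+item 2+item 5+item 8: cost 10+5+9+13=37, value 23+50+28+28=129
- item 1+item 2+item 5+item 7: cost 10+5+9+14=38, value 23+50+28+21=122
- item 1+item 2+item 3+item 5: cost 10+5+12+9=36, value 23+50+19+28=120
- item 2+item 4+item 5: cost 5+15+9=29, value 50+37+28=115
Best: 129 util.

129 util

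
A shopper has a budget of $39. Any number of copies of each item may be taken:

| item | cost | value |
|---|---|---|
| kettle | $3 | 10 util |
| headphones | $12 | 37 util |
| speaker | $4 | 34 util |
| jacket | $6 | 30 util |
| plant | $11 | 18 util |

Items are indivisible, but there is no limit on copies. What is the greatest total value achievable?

316 util

Best value-per-unit is speaker at 34/4; filling with it alone gives 9×34 = 306.
Optimal mix: 1×kettle + 9×speaker → cost 39, value 316.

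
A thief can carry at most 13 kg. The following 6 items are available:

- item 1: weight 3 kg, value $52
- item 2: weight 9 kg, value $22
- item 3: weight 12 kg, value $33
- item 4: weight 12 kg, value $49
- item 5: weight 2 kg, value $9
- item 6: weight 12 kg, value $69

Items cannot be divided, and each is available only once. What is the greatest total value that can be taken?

$74

Check high-value combinations within 13 kg:
- item 1+item 2: weight 3+9=12, value 52+22=74
- item 6: weight 12, value 69
- item 1+item 5: weight 3+2=5, value 52+9=61
- item 1: weight 3, value 52
Best: $74.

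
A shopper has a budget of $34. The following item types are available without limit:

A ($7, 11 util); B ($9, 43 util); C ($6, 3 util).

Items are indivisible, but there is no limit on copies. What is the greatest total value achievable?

140 util

Best value-per-unit is B at 43/9; filling with it alone gives 3×43 = 129.
Optimal mix: 1×A + 3×B → cost 34, value 140.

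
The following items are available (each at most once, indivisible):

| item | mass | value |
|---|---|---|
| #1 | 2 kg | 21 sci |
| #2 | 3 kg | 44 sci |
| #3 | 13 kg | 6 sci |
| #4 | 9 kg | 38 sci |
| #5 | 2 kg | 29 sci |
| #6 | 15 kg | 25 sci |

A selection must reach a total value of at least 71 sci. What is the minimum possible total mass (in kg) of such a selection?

5

Subsets with value ≥ 71, sorted by total mass:
- #2+#5: mass 5, value 73
- #1+#2+#5: mass 7, value 94
- #2+#4: mass 12, value 82
Minimum mass: 5 kg.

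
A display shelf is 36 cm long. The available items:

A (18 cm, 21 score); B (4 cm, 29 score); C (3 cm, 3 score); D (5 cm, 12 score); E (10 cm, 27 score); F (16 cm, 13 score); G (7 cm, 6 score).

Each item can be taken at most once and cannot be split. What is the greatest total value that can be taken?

This is a 0/1 knapsack; check combinations near the capacity.
- B+D+E+F: length 4+5+10+16=35, value 29+12+27+13=81
- A+B+C+E: length 18+4+3+10=35, value 21+29+3+27=80
- B+C+D+E+G: length 4+3+5+10+7=29, value 29+3+12+27+6=77
- A+B+E: length 18+4+10=32, value 21+29+27=77
Best: 81 score.

81 score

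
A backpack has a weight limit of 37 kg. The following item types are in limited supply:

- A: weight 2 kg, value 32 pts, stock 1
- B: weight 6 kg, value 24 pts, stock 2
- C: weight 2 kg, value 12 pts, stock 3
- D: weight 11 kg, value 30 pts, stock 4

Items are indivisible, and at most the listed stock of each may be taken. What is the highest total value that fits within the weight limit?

Best selections within weight 37 and stock limits:
- 1×A + 1×B + 3×C + 2×D: weight 36, value 152
- 1×A + 2×B + 3×C + 1×D: weight 31, value 146
- 1×A + 1×B + 2×C + 2×D: weight 34, value 140
- 1×A + 2×B + 2×D: weight 36, value 140
Best: 152 pts.

152 pts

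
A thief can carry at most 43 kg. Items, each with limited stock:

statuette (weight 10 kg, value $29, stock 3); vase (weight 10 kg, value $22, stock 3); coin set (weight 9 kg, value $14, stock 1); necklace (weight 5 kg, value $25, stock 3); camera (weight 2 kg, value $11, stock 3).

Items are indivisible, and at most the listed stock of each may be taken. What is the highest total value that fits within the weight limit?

Top feasible selections:
- 2×statuette + 3×necklace + 3×camera: weight 41, value 166
- 1×statuette + 1×vase + 3×necklace + 3×camera: weight 41, value 159
- 2×statuette + 3×necklace + 2×camera: weight 39, value 155
- 2×vase + 3×necklace + 3×camera: weight 41, value 152
Best: $166.

$166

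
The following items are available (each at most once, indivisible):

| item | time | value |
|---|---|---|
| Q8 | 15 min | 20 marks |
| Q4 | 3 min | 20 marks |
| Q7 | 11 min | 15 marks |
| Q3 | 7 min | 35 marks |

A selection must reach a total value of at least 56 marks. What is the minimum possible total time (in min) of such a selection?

Subsets with value ≥ 56, sorted by total time:
- Q4+Q7+Q3: time 21, value 70
- Q8+Q4+Q3: time 25, value 75
- Q8+Q7+Q3: time 33, value 70
- Q8+Q4+Q7+Q3: time 36, value 90
Minimum time: 21 min.

21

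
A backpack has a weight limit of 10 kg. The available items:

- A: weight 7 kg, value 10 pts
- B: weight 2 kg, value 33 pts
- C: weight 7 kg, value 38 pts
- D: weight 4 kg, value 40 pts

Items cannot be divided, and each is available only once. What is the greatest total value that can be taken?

Check high-value combinations within 10 kg:
- B+D: weight 2+4=6, value 33+40=73
- B+C: weight 2+7=9, value 33+38=71
- A+B: weight 7+2=9, value 10+33=43
Best: 73 pts.

73 pts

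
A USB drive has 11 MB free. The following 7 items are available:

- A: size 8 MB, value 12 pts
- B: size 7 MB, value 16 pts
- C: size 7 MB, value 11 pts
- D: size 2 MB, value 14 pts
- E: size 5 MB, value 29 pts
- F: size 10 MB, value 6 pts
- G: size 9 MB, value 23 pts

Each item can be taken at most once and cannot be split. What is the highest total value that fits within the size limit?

43 pts

Check high-value combinations within 11 MB:
- D+E: size 2+5=7, value 14+29=43
- D+G: size 2+9=11, value 14+23=37
- B+D: size 7+2=9, value 16+14=30
Best: 43 pts.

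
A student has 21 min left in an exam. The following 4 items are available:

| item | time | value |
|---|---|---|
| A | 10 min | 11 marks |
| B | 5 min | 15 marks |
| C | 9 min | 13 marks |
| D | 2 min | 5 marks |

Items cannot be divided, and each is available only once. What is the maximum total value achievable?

Check high-value combinations within 21 min:
- B+C+D: time 5+9+2=16, value 15+13+5=33
- A+B+D: time 10+5+2=17, value 11+15+5=31
- A+C+D: time 10+9+2=21, value 11+13+5=29
- B+C: time 5+9=14, value 15+13=28
Best: 33 marks.

33 marks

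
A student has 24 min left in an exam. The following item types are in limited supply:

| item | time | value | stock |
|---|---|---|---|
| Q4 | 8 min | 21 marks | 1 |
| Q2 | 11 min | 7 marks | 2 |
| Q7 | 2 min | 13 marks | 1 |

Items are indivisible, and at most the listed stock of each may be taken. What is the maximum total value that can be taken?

41 marks

Top feasible selections:
- 1×Q4 + 1×Q2 + 1×Q7: time 21, value 41
- 1×Q4 + 1×Q7: time 10, value 34
- 1×Q4 + 1×Q2: time 19, value 28
- 2×Q2 + 1×Q7: time 24, value 27
Best: 41 marks.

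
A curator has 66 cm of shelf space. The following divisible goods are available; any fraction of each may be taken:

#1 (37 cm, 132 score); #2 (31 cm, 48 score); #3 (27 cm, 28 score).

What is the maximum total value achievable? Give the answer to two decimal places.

Take in order of value per unit:
- #1 (132/37 per unit): all 37 → value 132, running total 132.00
- #2 (48/31 per unit): 29 of 31 → value 29×48/31 = 44.9032, running total 176.90
Total 176.90.

176.90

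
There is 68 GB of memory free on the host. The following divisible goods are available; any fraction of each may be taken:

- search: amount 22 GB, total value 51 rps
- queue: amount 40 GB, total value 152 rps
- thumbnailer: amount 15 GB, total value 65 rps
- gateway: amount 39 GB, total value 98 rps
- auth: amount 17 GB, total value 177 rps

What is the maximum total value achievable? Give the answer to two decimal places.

Take in order of value per unit:
- auth (177/17 per unit): all 17 → value 177, running total 177.00
- thumbnailer (65/15 per unit): all 15 → value 65, running total 242.00
- queue (152/40 per unit): 36 of 40 → value 36×152/40 = 136.8000, running total 378.80
Total 378.80.

378.80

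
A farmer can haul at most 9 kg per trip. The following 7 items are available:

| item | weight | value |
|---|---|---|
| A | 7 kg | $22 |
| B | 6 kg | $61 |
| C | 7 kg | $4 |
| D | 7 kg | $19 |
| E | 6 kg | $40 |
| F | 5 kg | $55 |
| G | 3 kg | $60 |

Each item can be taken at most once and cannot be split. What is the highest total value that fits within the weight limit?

$121

Check high-value combinations within 9 kg:
- B+G: weight 6+3=9, value 61+60=121
- F+G: weight 5+3=8, value 55+60=115
- E+G: weight 6+3=9, value 40+60=100
Best: $121.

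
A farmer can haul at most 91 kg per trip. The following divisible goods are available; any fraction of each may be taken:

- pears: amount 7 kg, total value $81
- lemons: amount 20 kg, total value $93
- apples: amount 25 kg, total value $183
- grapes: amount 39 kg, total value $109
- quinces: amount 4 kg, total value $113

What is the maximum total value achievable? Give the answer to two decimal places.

567.82

Take in order of value per unit:
- quinces (113/4 per unit): all 4 → value 113, running total 113.00
- pears (81/7 per unit): all 7 → value 81, running total 194.00
- apples (183/25 per unit): all 25 → value 183, running total 377.00
- lemons (93/20 per unit): all 20 → value 93, running total 470.00
- grapes (109/39 per unit): 35 of 39 → value 35×109/39 = 97.8205, running total 567.82
Total 567.82.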